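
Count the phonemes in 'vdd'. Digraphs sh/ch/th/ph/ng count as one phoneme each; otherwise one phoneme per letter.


Parsing 'vdd' greedily, digraphs first:
  'v' -> consonant phoneme (phonemes so far: 1)
  'd' -> consonant phoneme (phonemes so far: 2)
  'd' -> consonant phoneme (phonemes so far: 3)
Total phonemes: 3

3


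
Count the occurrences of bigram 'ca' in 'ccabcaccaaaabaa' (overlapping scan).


Scanning 'ccabcaccaaaabaa' for bigram 'ca':
  Position 0: 'cc' -> no
  Position 1: 'ca' -> MATCH
  Position 2: 'ab' -> no
  Position 3: 'bc' -> no
  Position 4: 'ca' -> MATCH
  Position 5: 'ac' -> no
  Position 6: 'cc' -> no
  Position 7: 'ca' -> MATCH
  Position 8: 'aa' -> no
  Position 9: 'aa' -> no
  Position 10: 'aa' -> no
  Position 11: 'ab' -> no
  Position 12: 'ba' -> no
  Position 13: 'aa' -> no
Total matches: 3

3


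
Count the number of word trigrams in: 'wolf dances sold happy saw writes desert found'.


Word trigrams from [8] words:
  Trigram 1: (wolf dances sold)
  Trigram 2: (dances sold happy)
  Trigram 3: (sold happy saw)
  Trigram 4: (happy saw writes)
  Trigram 5: (saw writes desert)
  Trigram 6: (writes desert found)
Total word trigrams: 8 - 2 = 6

6


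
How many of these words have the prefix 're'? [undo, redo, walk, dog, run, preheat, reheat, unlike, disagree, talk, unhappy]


Checking each word for prefix 're':
  'undo' -> no (count: 0)
  'redo' -> YES, starts with 're' (count: 1)
  'walk' -> no (count: 1)
  'dog' -> no (count: 1)
  'run' -> no (count: 1)
  'preheat' -> no (count: 1)
  'reheat' -> YES, starts with 're' (count: 2)
  'unlike' -> no (count: 2)
  'disagree' -> no (count: 2)
  'talk' -> no (count: 2)
  'unhappy' -> no (count: 2)
Total with prefix 're': 2

2


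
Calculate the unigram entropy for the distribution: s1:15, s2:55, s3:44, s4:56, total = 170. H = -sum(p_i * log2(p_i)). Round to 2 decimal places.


Computing entropy H = -sum(p_i * log2(p_i)):
  s1: p = 15/170 = 0.0882, -p*log2(p) = 0.3090
  s2: p = 55/170 = 0.3235, -p*log2(p) = 0.5267
  s3: p = 44/170 = 0.2588, -p*log2(p) = 0.5047
  s4: p = 56/170 = 0.3294, -p*log2(p) = 0.5277
H = sum of terms = 1.8681
Rounded to 2 decimals: 1.87

1.87


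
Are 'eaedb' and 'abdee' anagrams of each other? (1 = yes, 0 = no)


Sort characters of 'eaedb': 'abdee'
Sort characters of 'abdee': 'abdee'
Sorted forms match -> they ARE anagrams
Result: 1

1


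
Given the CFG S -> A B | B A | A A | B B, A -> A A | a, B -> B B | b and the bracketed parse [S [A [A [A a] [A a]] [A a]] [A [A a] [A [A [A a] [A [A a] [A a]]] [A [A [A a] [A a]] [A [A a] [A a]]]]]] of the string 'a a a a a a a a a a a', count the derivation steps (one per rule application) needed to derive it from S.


Every bracketed nonterminal node [X ...] in the tree is produced by exactly one rule application.
Reading the tree off as a leftmost derivation:
  Step 1: S  =>  A A   (applied S -> A A)
  Step 2: A A  =>  A A A   (applied A -> A A)
  Step 3: A A A  =>  A A A A   (applied A -> A A)
  Step 4: A A A A  =>  a A A A   (applied A -> a)
  Step 5: a A A A  =>  a a A A   (applied A -> a)
  Step 6: a a A A  =>  a a a A   (applied A -> a)
  Step 7: a a a A  =>  a a a A A   (applied A -> A A)
  Step 8: a a a A A  =>  a a a a A   (applied A -> a)
  Step 9: a a a a A  =>  a a a a A A   (applied A -> A A)
  Step 10: a a a a A A  =>  a a a a A A A   (applied A -> A A)
  Step 11: a a a a A A A  =>  a a a a a A A   (applied A -> a)
  Step 12: a a a a a A A  =>  a a a a a A A A   (applied A -> A A)
  Step 13: a a a a a A A A  =>  a a a a a a A A   (applied A -> a)
  Step 14: a a a a a a A A  =>  a a a a a a a A   (applied A -> a)
  Step 15: a a a a a a a A  =>  a a a a a a a A A   (applied A -> A A)
  Step 16: a a a a a a a A A  =>  a a a a a a a A A A   (applied A -> A A)
  Step 17: a a a a a a a A A A  =>  a a a a a a a a A A   (applied A -> a)
  Step 18: a a a a a a a a A A  =>  a a a a a a a a a A   (applied A -> a)
  Step 19: a a a a a a a a a A  =>  a a a a a a a a a A A   (applied A -> A A)
  Step 20: a a a a a a a a a A A  =>  a a a a a a a a a a A   (applied A -> a)
  Step 21: a a a a a a a a a a A  =>  a a a a a a a a a a a   (applied A -> a)
Final yield: a a a a a a a a a a a
Total rewrite steps: 21

21


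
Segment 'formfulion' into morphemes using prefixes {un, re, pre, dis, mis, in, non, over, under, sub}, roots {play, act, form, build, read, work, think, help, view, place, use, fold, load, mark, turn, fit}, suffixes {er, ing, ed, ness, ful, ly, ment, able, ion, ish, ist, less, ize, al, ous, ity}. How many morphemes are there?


Segmenting 'formfulion' against the inventory:
  'form' -> root (morpheme 1)
  'ful' -> suffix (morpheme 2)
  'ion' -> suffix (morpheme 3)
Total morphemes: 3

3


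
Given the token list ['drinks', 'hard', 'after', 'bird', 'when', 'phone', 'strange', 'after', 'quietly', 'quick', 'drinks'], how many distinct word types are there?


Listing all tokens and tracking unique types:
  Token 1: 'drinks' -> NEW (unique so far: 1)
  Token 2: 'hard' -> NEW (unique so far: 2)
  Token 3: 'after' -> NEW (unique so far: 3)
  Token 4: 'bird' -> NEW (unique so far: 4)
  Token 5: 'when' -> NEW (unique so far: 5)
  Token 6: 'phone' -> NEW (unique so far: 6)
  Token 7: 'strange' -> NEW (unique so far: 7)
  Token 8: 'after' -> duplicate (unique so far: 7)
  Token 9: 'quietly' -> NEW (unique so far: 8)
  Token 10: 'quick' -> NEW (unique so far: 9)
  Token 11: 'drinks' -> duplicate (unique so far: 9)
Unique types: ('after', 'bird', 'drinks', 'hard', 'phone', 'quick', 'quietly', 'strange', 'when')
Vocabulary size: 9

9


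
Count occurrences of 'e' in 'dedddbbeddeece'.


Scanning 'dedddbbeddeece' for 'e':
  Position 1: 'e' -> MATCH (count: 1)
  Position 7: 'e' -> MATCH (count: 2)
  Position 10: 'e' -> MATCH (count: 3)
  Position 11: 'e' -> MATCH (count: 4)
  Position 13: 'e' -> MATCH (count: 5)
Total occurrences of 'e': 5

5


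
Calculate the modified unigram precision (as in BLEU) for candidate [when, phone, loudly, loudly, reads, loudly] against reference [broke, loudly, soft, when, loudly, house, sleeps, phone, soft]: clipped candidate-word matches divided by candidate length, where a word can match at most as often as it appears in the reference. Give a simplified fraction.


Reference word counts: {'broke': 1, 'house': 1, 'loudly': 2, 'phone': 1, 'sleeps': 1, 'soft': 2, 'when': 1}
Checking each candidate word (with clipping):
  'when' -> in reference (ref count 1, used 1/1) -> match (matches: 1)
  'phone' -> in reference (ref count 1, used 1/1) -> match (matches: 2)
  'loudly' -> in reference (ref count 2, used 1/2) -> match (matches: 3)
  'loudly' -> in reference (ref count 2, used 2/2) -> match (matches: 4)
  'reads' -> not in reference -> no match (matches: 4)
  'loudly' -> ref count 2 already used up (2/2) -> clipped, no match (matches: 4)
Clipped matches: 4, Candidate length: 6
Precision = 4/6 = 2/3

2/3


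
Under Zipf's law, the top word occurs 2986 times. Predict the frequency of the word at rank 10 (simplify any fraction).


Zipf's law: freq(rank) = f1 / rank
f1 = 2986, rank = 10
freq = 2986 / 10
GCD(2986, 10) = 2
Simplified: 1493/5

1493/5


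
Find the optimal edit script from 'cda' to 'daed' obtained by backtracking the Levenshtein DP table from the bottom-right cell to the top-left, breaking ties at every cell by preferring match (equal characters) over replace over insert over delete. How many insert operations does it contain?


Edit distance = 3. Backtracking from cell (3, 4) with preference match > replace > insert > delete,
then listing the resulting alignment 'cda' -> 'daed' left to right:
  Step 1: delete 'c'
  Step 2: keep 'd'
  Step 3: keep 'a'
  Step 4: insert 'e' [insertion #1]
  Step 5: insert 'd' [insertion #2]
Total insertions: 2

2


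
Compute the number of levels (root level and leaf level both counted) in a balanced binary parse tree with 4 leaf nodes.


In a balanced binary tree with n leaves the deepest leaf is ceil(log2(n)) edges below the root,
so counting node levels inclusive of root and leaves gives ceil(log2(n)) + 1 levels.
log2(4) = 2.0000
ceil(2.0000) = 2
levels = 2 + 1 = 3

3


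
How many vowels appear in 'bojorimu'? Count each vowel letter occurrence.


Scanning each character of 'bojorimu':
  Position 1: 'b' -> consonant (running count: 0)
  Position 2: 'o' -> vowel (running count: 1)
  Position 3: 'j' -> consonant (running count: 1)
  Position 4: 'o' -> vowel (running count: 2)
  Position 5: 'r' -> consonant (running count: 2)
  Position 6: 'i' -> vowel (running count: 3)
  Position 7: 'm' -> consonant (running count: 3)
  Position 8: 'u' -> vowel (running count: 4)
Total vowels: 4

4


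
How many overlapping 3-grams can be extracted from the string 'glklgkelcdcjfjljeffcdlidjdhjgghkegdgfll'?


String 'glklgkelcdcjfjljeffcdlidjdhjgghkegdgfll' has length L = 39.
Number of overlapping n-grams = L - n + 1
Substituting: 39 - 3 + 1 = 37

37


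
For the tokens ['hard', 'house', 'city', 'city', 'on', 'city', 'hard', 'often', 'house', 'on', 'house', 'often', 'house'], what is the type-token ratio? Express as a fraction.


Tokens: 13
Unique types: ('city', 'hard', 'house', 'often', 'on') = 5
TTR = 5/13
Already in lowest terms.

5/13


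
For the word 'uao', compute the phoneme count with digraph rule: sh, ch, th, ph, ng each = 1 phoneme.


Parsing 'uao' greedily, digraphs first:
  'u' -> vowel phoneme (phonemes so far: 1)
  'a' -> vowel phoneme (phonemes so far: 2)
  'o' -> vowel phoneme (phonemes so far: 3)
Total phonemes: 3

3


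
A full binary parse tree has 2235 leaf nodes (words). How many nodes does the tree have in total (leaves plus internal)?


Leaf nodes (terminals): 2235
Internal nodes = n - 1 = 2235 - 1 = 2234
Total = leaves + internal = 2235 + 2234 = 4469

4469


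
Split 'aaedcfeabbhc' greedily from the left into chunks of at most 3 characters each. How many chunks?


'aaedcfeabbhc' has 12 characters.
Chunking with max size 3:
  Chunk 1: 'aae' (positions 0-2)
  Chunk 2: 'dcf' (positions 3-5)
  Chunk 3: 'eab' (positions 6-8)
  Chunk 4: 'bhc' (positions 9-11)
Total chunks: ceil(12 / 3) = 4

4


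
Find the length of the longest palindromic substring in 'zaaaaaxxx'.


Scanning 'zaaaaaxxx' for palindromic substrings.
Substring at positions 1-5: 'aaaaa'.
Check: reverse('aaaaa') = 'aaaaa' -> palindrome confirmed.
Neighbouring characters ('z' / 'x') break symmetry, so it cannot extend further.
No longer palindromic substring exists; longest length = 5

5


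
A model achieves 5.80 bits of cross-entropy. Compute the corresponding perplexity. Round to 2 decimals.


Perplexity formula: PP = 2^H
H = 5.80
PP = 2^5.80
Decompose: 2^5.80 = 2^5 * 2^0.80
2^5 = 32, 2^0.80 ~ 1.7411011
PP ~ 32 * 1.7411011 = 55.7152352
Rounded to 2 decimals: 55.72

55.72


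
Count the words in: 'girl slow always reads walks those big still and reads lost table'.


Counting words by splitting on spaces:
  Word 1: 'girl'
  Word 2: 'slow'
  Word 3: 'always'
  Word 4: 'reads'
  Word 5: 'walks'
  Word 6: 'those'
  Word 7: 'big'
  Word 8: 'still'
  Word 9: 'and'
  Word 10: 'reads'
  Word 11: 'lost'
  Word 12: 'table'
Total words: 12

12


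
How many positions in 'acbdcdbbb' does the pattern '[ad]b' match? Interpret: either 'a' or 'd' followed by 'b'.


Pattern: [ad]b means either 'a' or 'd' followed by 'b'.
Scanning 'acbdcdbbb' position-by-position:
  Pos 0: window 'ac' -> no
  Pos 1: window 'cb' -> no
  Pos 2: window 'bd' -> no
  Pos 3: window 'dc' -> no
  Pos 4: window 'cd' -> no
  Pos 5: window 'db' -> MATCH
  Pos 6: window 'bb' -> no
  Pos 7: window 'bb' -> no
  Pos 8: window 'b' -> no
Total matches: 1

1


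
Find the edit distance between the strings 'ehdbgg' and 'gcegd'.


Building DP table for s1='ehdbgg' (len 6) and s2='gcegd' (len 5):
       g  c  e  g  d
    0  1  2  3  4  5
  e 1  1  2  2  3  4
  h 2  2  2  3  3  4
  d 3  3  3  3  4  3
  b 4  4  4  4  4  4
  g 5  4  5  5  4  5
  g 6  5  5  6  5  5
Edit distance = dp[6][5] = 5

5


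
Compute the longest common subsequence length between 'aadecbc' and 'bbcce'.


DP table for LCS of 'aadecbc' and 'bbcce':
       b  b  c  c  e
    0  0  0  0  0  0
  a 0  0  0  0  0  0
  a 0  0  0  0  0  0
  d 0  0  0  0  0  0
  e 0  0  0  0  0  1
  c 0  0  0  1  1  1
  b 0  1  1  1  1  1
  c 0  1  1  2  2  2
LCS: 'cc'
LCS length = 2

2


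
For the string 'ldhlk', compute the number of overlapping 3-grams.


String 'ldhlk' has length L = 5.
Number of overlapping n-grams = L - n + 1
Substituting: 5 - 3 + 1 = 3

3


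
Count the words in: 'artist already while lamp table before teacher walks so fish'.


Counting words by splitting on spaces:
  Word 1: 'artist'
  Word 2: 'already'
  Word 3: 'while'
  Word 4: 'lamp'
  Word 5: 'table'
  Word 6: 'before'
  Word 7: 'teacher'
  Word 8: 'walks'
  Word 9: 'so'
  Word 10: 'fish'
Total words: 10

10


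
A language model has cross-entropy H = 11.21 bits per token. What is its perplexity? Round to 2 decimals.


Perplexity formula: PP = 2^H
H = 11.21
PP = 2^11.21
Decompose: 2^11.21 = 2^11 * 2^0.21
2^11 = 2048, 2^0.21 ~ 1.1566882
PP ~ 2048 * 1.1566882 = 2368.8974336
Rounded to 2 decimals: 2368.90

2368.90


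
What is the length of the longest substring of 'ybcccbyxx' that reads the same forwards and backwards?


Scanning 'ybcccbyxx' for palindromic substrings.
Substring at positions 0-6: 'ybcccby'.
Check: reverse('ybcccby') = 'ybcccby' -> palindrome confirmed.
Neighbouring characters ('-' / 'x') break symmetry, so it cannot extend further.
No longer palindromic substring exists; longest length = 7

7


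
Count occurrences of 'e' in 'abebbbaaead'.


Scanning 'abebbbaaead' for 'e':
  Position 2: 'e' -> MATCH (count: 1)
  Position 8: 'e' -> MATCH (count: 2)
Total occurrences of 'e': 2

2


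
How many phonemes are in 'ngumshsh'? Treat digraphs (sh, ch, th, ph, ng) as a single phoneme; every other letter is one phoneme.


Parsing 'ngumshsh' greedily, digraphs first:
  'ng' -> digraph (1 consonant phoneme) (phonemes so far: 1)
  'u' -> vowel phoneme (phonemes so far: 2)
  'm' -> consonant phoneme (phonemes so far: 3)
  'sh' -> digraph (1 consonant phoneme) (phonemes so far: 4)
  'sh' -> digraph (1 consonant phoneme) (phonemes so far: 5)
Total phonemes: 5

5


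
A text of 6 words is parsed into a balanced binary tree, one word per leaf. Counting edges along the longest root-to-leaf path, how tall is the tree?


In a balanced binary tree with n leaves the deepest leaf is ceil(log2(n)) edges below the root.
log2(6) = 2.5850
ceil(2.5850) = 3
height (edges) = 3

3


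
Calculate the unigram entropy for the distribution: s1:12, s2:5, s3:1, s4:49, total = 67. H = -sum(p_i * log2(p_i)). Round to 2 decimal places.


Computing entropy H = -sum(p_i * log2(p_i)):
  s1: p = 12/67 = 0.1791, -p*log2(p) = 0.4444
  s2: p = 5/67 = 0.0746, -p*log2(p) = 0.2794
  s3: p = 1/67 = 0.0149, -p*log2(p) = 0.0905
  s4: p = 49/67 = 0.7313, -p*log2(p) = 0.3301
H = sum of terms = 1.1444
Rounded to 2 decimals: 1.14

1.14


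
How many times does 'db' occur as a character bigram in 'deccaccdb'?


Scanning 'deccaccdb' for bigram 'db':
  Position 0: 'de' -> no
  Position 1: 'ec' -> no
  Position 2: 'cc' -> no
  Position 3: 'ca' -> no
  Position 4: 'ac' -> no
  Position 5: 'cc' -> no
  Position 6: 'cd' -> no
  Position 7: 'db' -> MATCH
Total matches: 1

1


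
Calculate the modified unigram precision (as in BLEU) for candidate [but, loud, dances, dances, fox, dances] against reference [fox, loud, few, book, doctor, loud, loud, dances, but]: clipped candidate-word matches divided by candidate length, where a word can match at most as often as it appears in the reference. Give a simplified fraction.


Reference word counts: {'book': 1, 'but': 1, 'dances': 1, 'doctor': 1, 'few': 1, 'fox': 1, 'loud': 3}
Checking each candidate word (with clipping):
  'but' -> in reference (ref count 1, used 1/1) -> match (matches: 1)
  'loud' -> in reference (ref count 3, used 1/3) -> match (matches: 2)
  'dances' -> in reference (ref count 1, used 1/1) -> match (matches: 3)
  'dances' -> ref count 1 already used up (1/1) -> clipped, no match (matches: 3)
  'fox' -> in reference (ref count 1, used 1/1) -> match (matches: 4)
  'dances' -> ref count 1 already used up (1/1) -> clipped, no match (matches: 4)
Clipped matches: 4, Candidate length: 6
Precision = 4/6 = 2/3

2/3


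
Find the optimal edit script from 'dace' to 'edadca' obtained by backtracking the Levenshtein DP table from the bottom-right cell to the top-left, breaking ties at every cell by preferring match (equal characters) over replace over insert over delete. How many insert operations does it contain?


Edit distance = 3. Backtracking from cell (4, 6) with preference match > replace > insert > delete,
then listing the resulting alignment 'dace' -> 'edadca' left to right:
  Step 1: insert 'e' [insertion #1]
  Step 2: keep 'd'
  Step 3: keep 'a'
  Step 4: insert 'd' [insertion #2]
  Step 5: keep 'c'
  Step 6: replace e->a
Total insertions: 2

2


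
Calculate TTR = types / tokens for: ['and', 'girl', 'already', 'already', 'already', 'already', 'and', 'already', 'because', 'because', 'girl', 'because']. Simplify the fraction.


Tokens: 12
Unique types: ('already', 'and', 'because', 'girl') = 4
TTR = 4/12
Simplify: divide both by 4 -> 1/3
TTR = 1/3

1/3


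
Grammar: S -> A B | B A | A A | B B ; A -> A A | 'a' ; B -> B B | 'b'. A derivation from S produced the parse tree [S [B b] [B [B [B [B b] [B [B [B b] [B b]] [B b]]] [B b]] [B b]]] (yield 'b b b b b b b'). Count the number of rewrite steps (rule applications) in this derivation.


Every bracketed nonterminal node [X ...] in the tree is produced by exactly one rule application.
Reading the tree off as a leftmost derivation:
  Step 1: S  =>  B B   (applied S -> B B)
  Step 2: B B  =>  b B   (applied B -> b)
  Step 3: b B  =>  b B B   (applied B -> B B)
  Step 4: b B B  =>  b B B B   (applied B -> B B)
  Step 5: b B B B  =>  b B B B B   (applied B -> B B)
  Step 6: b B B B B  =>  b b B B B   (applied B -> b)
  Step 7: b b B B B  =>  b b B B B B   (applied B -> B B)
  Step 8: b b B B B B  =>  b b B B B B B   (applied B -> B B)
  Step 9: b b B B B B B  =>  b b b B B B B   (applied B -> b)
  Step 10: b b b B B B B  =>  b b b b B B B   (applied B -> b)
  Step 11: b b b b B B B  =>  b b b b b B B   (applied B -> b)
  Step 12: b b b b b B B  =>  b b b b b b B   (applied B -> b)
  Step 13: b b b b b b B  =>  b b b b b b b   (applied B -> b)
Final yield: b b b b b b b
Total rewrite steps: 13

13


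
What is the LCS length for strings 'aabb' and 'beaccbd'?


DP table for LCS of 'aabb' and 'beaccbd':
       b  e  a  c  c  b  d
    0  0  0  0  0  0  0  0
  a 0  0  0  1  1  1  1  1
  a 0  0  0  1  1  1  1  1
  b 0  1  1  1  1  1  2  2
  b 0  1  1  1  1  1  2  2
LCS: 'ab'
LCS length = 2

2


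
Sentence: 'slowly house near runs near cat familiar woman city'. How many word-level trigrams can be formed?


Word trigrams from [9] words:
  Trigram 1: (slowly house near)
  Trigram 2: (house near runs)
  Trigram 3: (near runs near)
  Trigram 4: (runs near cat)
  Trigram 5: (near cat familiar)
  Trigram 6: (cat familiar woman)
  Trigram 7: (familiar woman city)
Total word trigrams: 9 - 2 = 7

7


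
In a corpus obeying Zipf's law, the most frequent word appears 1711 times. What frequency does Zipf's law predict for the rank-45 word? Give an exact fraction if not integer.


Zipf's law: freq(rank) = f1 / rank
f1 = 1711, rank = 45
freq = 1711 / 45
GCD(1711, 45) = 1
Simplified: 1711/45

1711/45


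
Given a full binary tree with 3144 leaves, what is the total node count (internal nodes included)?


Leaf nodes (terminals): 3144
Internal nodes = n - 1 = 3144 - 1 = 3143
Total = leaves + internal = 3144 + 3143 = 6287

6287


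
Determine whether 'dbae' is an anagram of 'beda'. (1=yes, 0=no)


Sort characters of 'dbae': 'abde'
Sort characters of 'beda': 'abde'
Sorted forms match -> they ARE anagrams
Result: 1

1


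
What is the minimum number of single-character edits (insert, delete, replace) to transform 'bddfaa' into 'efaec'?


Building DP table for s1='bddfaa' (len 6) and s2='efaec' (len 5):
       e  f  a  e  c
    0  1  2  3  4  5
  b 1  1  2  3  4  5
  d 2  2  2  3  4  5
  d 3  3  3  3  4  5
  f 4  4  3  4  4  5
  a 5  5  4  3  4  5
  a 6  6  5  4  4  5
Edit distance = dp[6][5] = 5

5


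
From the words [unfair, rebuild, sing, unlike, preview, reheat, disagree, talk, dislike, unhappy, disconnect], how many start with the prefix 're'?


Checking each word for prefix 're':
  'unfair' -> no (count: 0)
  'rebuild' -> YES, starts with 're' (count: 1)
  'sing' -> no (count: 1)
  'unlike' -> no (count: 1)
  'preview' -> no (count: 1)
  'reheat' -> YES, starts with 're' (count: 2)
  'disagree' -> no (count: 2)
  'talk' -> no (count: 2)
  'dislike' -> no (count: 2)
  'unhappy' -> no (count: 2)
  'disconnect' -> no (count: 2)
Total with prefix 're': 2

2


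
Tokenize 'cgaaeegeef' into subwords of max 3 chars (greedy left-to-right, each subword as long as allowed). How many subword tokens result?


'cgaaeegeef' has 10 characters.
Chunking with max size 3:
  Chunk 1: 'cga' (positions 0-2)
  Chunk 2: 'aee' (positions 3-5)
  Chunk 3: 'gee' (positions 6-8)
  Chunk 4: 'f' (positions 9-9)
Total chunks: ceil(10 / 3) = 4

4


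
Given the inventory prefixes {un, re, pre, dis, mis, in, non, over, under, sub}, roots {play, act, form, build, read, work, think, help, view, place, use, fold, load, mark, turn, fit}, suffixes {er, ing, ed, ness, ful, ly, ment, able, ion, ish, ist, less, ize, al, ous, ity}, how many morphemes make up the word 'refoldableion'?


Segmenting 'refoldableion' against the inventory:
  're' -> prefix (morpheme 1)
  'fold' -> root (morpheme 2)
  'able' -> suffix (morpheme 3)
  'ion' -> suffix (morpheme 4)
Total morphemes: 4

4


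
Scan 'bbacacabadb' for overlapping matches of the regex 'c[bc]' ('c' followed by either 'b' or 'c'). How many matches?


Pattern: c[bc] means 'c' followed by either 'b' or 'c'.
Scanning 'bbacacabadb' position-by-position:
  Pos 0: window 'bb' -> no
  Pos 1: window 'ba' -> no
  Pos 2: window 'ac' -> no
  Pos 3: window 'ca' -> no
  Pos 4: window 'ac' -> no
  Pos 5: window 'ca' -> no
  Pos 6: window 'ab' -> no
  Pos 7: window 'ba' -> no
  Pos 8: window 'ad' -> no
  Pos 9: window 'db' -> no
  Pos 10: window 'b' -> no
Total matches: 0

0


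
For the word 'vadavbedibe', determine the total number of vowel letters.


Scanning each character of 'vadavbedibe':
  Position 1: 'v' -> consonant (running count: 0)
  Position 2: 'a' -> vowel (running count: 1)
  Position 3: 'd' -> consonant (running count: 1)
  Position 4: 'a' -> vowel (running count: 2)
  Position 5: 'v' -> consonant (running count: 2)
  Position 6: 'b' -> consonant (running count: 2)
  Position 7: 'e' -> vowel (running count: 3)
  Position 8: 'd' -> consonant (running count: 3)
  Position 9: 'i' -> vowel (running count: 4)
  Position 10: 'b' -> consonant (running count: 4)
  Position 11: 'e' -> vowel (running count: 5)
Total vowels: 5

5


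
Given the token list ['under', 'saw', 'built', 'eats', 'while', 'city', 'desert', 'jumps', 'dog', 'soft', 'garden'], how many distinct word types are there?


Listing all tokens and tracking unique types:
  Token 1: 'under' -> NEW (unique so far: 1)
  Token 2: 'saw' -> NEW (unique so far: 2)
  Token 3: 'built' -> NEW (unique so far: 3)
  Token 4: 'eats' -> NEW (unique so far: 4)
  Token 5: 'while' -> NEW (unique so far: 5)
  Token 6: 'city' -> NEW (unique so far: 6)
  Token 7: 'desert' -> NEW (unique so far: 7)
  Token 8: 'jumps' -> NEW (unique so far: 8)
  Token 9: 'dog' -> NEW (unique so far: 9)
  Token 10: 'soft' -> NEW (unique so far: 10)
  Token 11: 'garden' -> NEW (unique so far: 11)
Unique types: ('built', 'city', 'desert', 'dog', 'eats', 'garden', 'jumps', 'saw', 'soft', 'under', 'while')
Vocabulary size: 11

11


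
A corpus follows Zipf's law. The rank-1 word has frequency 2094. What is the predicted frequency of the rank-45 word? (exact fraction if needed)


Zipf's law: freq(rank) = f1 / rank
f1 = 2094, rank = 45
freq = 2094 / 45
GCD(2094, 45) = 3
Simplified: 698/15

698/15


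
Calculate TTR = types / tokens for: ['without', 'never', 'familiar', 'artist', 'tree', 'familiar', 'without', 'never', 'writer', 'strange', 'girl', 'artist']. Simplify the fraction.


Tokens: 12
Unique types: ('artist', 'familiar', 'girl', 'never', 'strange', 'tree', 'without', 'writer') = 8
TTR = 8/12
Simplify: divide both by 4 -> 2/3
TTR = 2/3

2/3


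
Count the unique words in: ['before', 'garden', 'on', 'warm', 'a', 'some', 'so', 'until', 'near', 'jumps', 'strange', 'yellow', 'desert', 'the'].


Listing all tokens and tracking unique types:
  Token 1: 'before' -> NEW (unique so far: 1)
  Token 2: 'garden' -> NEW (unique so far: 2)
  Token 3: 'on' -> NEW (unique so far: 3)
  Token 4: 'warm' -> NEW (unique so far: 4)
  Token 5: 'a' -> NEW (unique so far: 5)
  Token 6: 'some' -> NEW (unique so far: 6)
  Token 7: 'so' -> NEW (unique so far: 7)
  Token 8: 'until' -> NEW (unique so far: 8)
  Token 9: 'near' -> NEW (unique so far: 9)
  Token 10: 'jumps' -> NEW (unique so far: 10)
  Token 11: 'strange' -> NEW (unique so far: 11)
  Token 12: 'yellow' -> NEW (unique so far: 12)
  Token 13: 'desert' -> NEW (unique so far: 13)
  Token 14: 'the' -> NEW (unique so far: 14)
Unique types: ('a', 'before', 'desert', 'garden', 'jumps', 'near', 'on', 'so', 'some', 'strange', 'the', 'until', 'warm', 'yellow')
Vocabulary size: 14

14


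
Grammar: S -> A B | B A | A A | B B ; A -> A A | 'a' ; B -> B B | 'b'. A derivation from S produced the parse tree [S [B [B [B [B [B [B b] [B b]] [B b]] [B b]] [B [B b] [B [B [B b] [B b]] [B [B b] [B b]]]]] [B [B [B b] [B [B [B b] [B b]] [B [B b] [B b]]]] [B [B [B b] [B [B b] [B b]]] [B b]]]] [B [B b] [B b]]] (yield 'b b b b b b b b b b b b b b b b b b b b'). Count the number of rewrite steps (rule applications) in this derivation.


Every bracketed nonterminal node [X ...] in the tree is produced by exactly one rule application.
Reading the tree off as a leftmost derivation:
  Step 1: S  =>  B B   (applied S -> B B)
  Step 2: B B  =>  B B B   (applied B -> B B)
  Step 3: B B B  =>  B B B B   (applied B -> B B)
  Step 4: B B B B  =>  B B B B B   (applied B -> B B)
  Step 5: B B B B B  =>  B B B B B B   (applied B -> B B)
  Step 6: B B B B B B  =>  B B B B B B B   (applied B -> B B)
  Step 7: B B B B B B B  =>  b B B B B B B   (applied B -> b)
  Step 8: b B B B B B B  =>  b b B B B B B   (applied B -> b)
  Step 9: b b B B B B B  =>  b b b B B B B   (applied B -> b)
  Step 10: b b b B B B B  =>  b b b b B B B   (applied B -> b)
  Step 11: b b b b B B B  =>  b b b b B B B B   (applied B -> B B)
  Step 12: b b b b B B B B  =>  b b b b b B B B   (applied B -> b)
  Step 13: b b b b b B B B  =>  b b b b b B B B B   (applied B -> B B)
  Step 14: b b b b b B B B B  =>  b b b b b B B B B B   (applied B -> B B)
  Step 15: b b b b b B B B B B  =>  b b b b b b B B B B   (applied B -> b)
  Step 16: b b b b b b B B B B  =>  b b b b b b b B B B   (applied B -> b)
  Step 17: b b b b b b b B B B  =>  b b b b b b b B B B B   (applied B -> B B)
  Step 18: b b b b b b b B B B B  =>  b b b b b b b b B B B   (applied B -> b)
  Step 19: b b b b b b b b B B B  =>  b b b b b b b b b B B   (applied B -> b)
  Step 20: b b b b b b b b b B B  =>  b b b b b b b b b B B B   (applied B -> B B)
  Step 21: b b b b b b b b b B B B  =>  b b b b b b b b b B B B B   (applied B -> B B)
  Step 22: b b b b b b b b b B B B B  =>  b b b b b b b b b b B B B   (applied B -> b)
  Step 23: b b b b b b b b b b B B B  =>  b b b b b b b b b b B B B B   (applied B -> B B)
  Step 24: b b b b b b b b b b B B B B  =>  b b b b b b b b b b B B B B B   (applied B -> B B)
  Step 25: b b b b b b b b b b B B B B B  =>  b b b b b b b b b b b B B B B   (applied B -> b)
  Step 26: b b b b b b b b b b b B B B B  =>  b b b b b b b b b b b b B B B   (applied B -> b)
  Step 27: b b b b b b b b b b b b B B B  =>  b b b b b b b b b b b b B B B B   (applied B -> B B)
  Step 28: b b b b b b b b b b b b B B B B  =>  b b b b b b b b b b b b b B B B   (applied B -> b)
  Step 29: b b b b b b b b b b b b b B B B  =>  b b b b b b b b b b b b b b B B   (applied B -> b)
  Step 30: b b b b b b b b b b b b b b B B  =>  b b b b b b b b b b b b b b B B B   (applied B -> B B)
  Step 31: b b b b b b b b b b b b b b B B B  =>  b b b b b b b b b b b b b b B B B B   (applied B -> B B)
  Step 32: b b b b b b b b b b b b b b B B B B  =>  b b b b b b b b b b b b b b b B B B   (applied B -> b)
  Step 33: b b b b b b b b b b b b b b b B B B  =>  b b b b b b b b b b b b b b b B B B B   (applied B -> B B)
  Step 34: b b b b b b b b b b b b b b b B B B B  =>  b b b b b b b b b b b b b b b b B B B   (applied B -> b)
  Step 35: b b b b b b b b b b b b b b b b B B B  =>  b b b b b b b b b b b b b b b b b B B   (applied B -> b)
  Step 36: b b b b b b b b b b b b b b b b b B B  =>  b b b b b b b b b b b b b b b b b b B   (applied B -> b)
  Step 37: b b b b b b b b b b b b b b b b b b B  =>  b b b b b b b b b b b b b b b b b b B B   (applied B -> B B)
  Step 38: b b b b b b b b b b b b b b b b b b B B  =>  b b b b b b b b b b b b b b b b b b b B   (applied B -> b)
  Step 39: b b b b b b b b b b b b b b b b b b b B  =>  b b b b b b b b b b b b b b b b b b b b   (applied B -> b)
Final yield: b b b b b b b b b b b b b b b b b b b b
Total rewrite steps: 39

39


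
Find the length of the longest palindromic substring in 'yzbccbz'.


Scanning 'yzbccbz' for palindromic substrings.
Substring at positions 1-6: 'zbccbz'.
Check: reverse('zbccbz') = 'zbccbz' -> palindrome confirmed.
Neighbouring characters ('y' / '-') break symmetry, so it cannot extend further.
No longer palindromic substring exists; longest length = 6

6


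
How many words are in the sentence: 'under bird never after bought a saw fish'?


Counting words by splitting on spaces:
  Word 1: 'under'
  Word 2: 'bird'
  Word 3: 'never'
  Word 4: 'after'
  Word 5: 'bought'
  Word 6: 'a'
  Word 7: 'saw'
  Word 8: 'fish'
Total words: 8

8


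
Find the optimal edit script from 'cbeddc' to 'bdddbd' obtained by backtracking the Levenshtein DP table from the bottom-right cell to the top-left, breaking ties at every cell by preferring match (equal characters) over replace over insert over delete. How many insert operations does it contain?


Edit distance = 4. Backtracking from cell (6, 6) with preference match > replace > insert > delete,
then listing the resulting alignment 'cbeddc' -> 'bdddbd' left to right:
  Step 1: delete 'c'
  Step 2: keep 'b'
  Step 3: replace e->d
  Step 4: keep 'd'
  Step 5: keep 'd'
  Step 6: insert 'b' [insertion #1]
  Step 7: replace c->d
Total insertions: 1

1


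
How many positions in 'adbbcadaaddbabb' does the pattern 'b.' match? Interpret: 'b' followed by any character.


Pattern: b. means 'b' followed by any character.
Scanning 'adbbcadaaddbabb' position-by-position:
  Pos 0: window 'ad' -> no
  Pos 1: window 'db' -> no
  Pos 2: window 'bb' -> MATCH
  Pos 3: window 'bc' -> MATCH
  Pos 4: window 'ca' -> no
  Pos 5: window 'ad' -> no
  Pos 6: window 'da' -> no
  Pos 7: window 'aa' -> no
  Pos 8: window 'ad' -> no
  Pos 9: window 'dd' -> no
  Pos 10: window 'db' -> no
  Pos 11: window 'ba' -> MATCH
  Pos 12: window 'ab' -> no
  Pos 13: window 'bb' -> MATCH
  Pos 14: window 'b' -> no
Total matches: 4

4


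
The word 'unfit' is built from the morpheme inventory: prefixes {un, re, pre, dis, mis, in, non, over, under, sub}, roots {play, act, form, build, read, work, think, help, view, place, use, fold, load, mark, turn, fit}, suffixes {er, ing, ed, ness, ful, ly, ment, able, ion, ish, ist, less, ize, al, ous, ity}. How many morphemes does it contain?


Segmenting 'unfit' against the inventory:
  'un' -> prefix (morpheme 1)
  'fit' -> root (morpheme 2)
Total morphemes: 2

2


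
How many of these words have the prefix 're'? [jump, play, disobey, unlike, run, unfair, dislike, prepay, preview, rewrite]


Checking each word for prefix 're':
  'jump' -> no (count: 0)
  'play' -> no (count: 0)
  'disobey' -> no (count: 0)
  'unlike' -> no (count: 0)
  'run' -> no (count: 0)
  'unfair' -> no (count: 0)
  'dislike' -> no (count: 0)
  'prepay' -> no (count: 0)
  'preview' -> no (count: 0)
  'rewrite' -> YES, starts with 're' (count: 1)
Total with prefix 're': 1

1


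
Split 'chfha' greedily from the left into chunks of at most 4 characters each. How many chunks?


'chfha' has 5 characters.
Chunking with max size 4:
  Chunk 1: 'chfh' (positions 0-3)
  Chunk 2: 'a' (positions 4-4)
Total chunks: ceil(5 / 4) = 2

2


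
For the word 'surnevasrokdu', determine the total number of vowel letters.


Scanning each character of 'surnevasrokdu':
  Position 1: 's' -> consonant (running count: 0)
  Position 2: 'u' -> vowel (running count: 1)
  Position 3: 'r' -> consonant (running count: 1)
  Position 4: 'n' -> consonant (running count: 1)
  Position 5: 'e' -> vowel (running count: 2)
  Position 6: 'v' -> consonant (running count: 2)
  Position 7: 'a' -> vowel (running count: 3)
  Position 8: 's' -> consonant (running count: 3)
  Position 9: 'r' -> consonant (running count: 3)
  Position 10: 'o' -> vowel (running count: 4)
  Position 11: 'k' -> consonant (running count: 4)
  Position 12: 'd' -> consonant (running count: 4)
  Position 13: 'u' -> vowel (running count: 5)
Total vowels: 5

5


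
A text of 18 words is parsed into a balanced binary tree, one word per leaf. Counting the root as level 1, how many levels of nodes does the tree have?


In a balanced binary tree with n leaves the deepest leaf is ceil(log2(n)) edges below the root,
so counting node levels inclusive of root and leaves gives ceil(log2(n)) + 1 levels.
log2(18) = 4.1699
ceil(4.1699) = 5
levels = 5 + 1 = 6

6


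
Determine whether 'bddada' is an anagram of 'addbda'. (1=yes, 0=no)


Sort characters of 'bddada': 'aabddd'
Sort characters of 'addbda': 'aabddd'
Sorted forms match -> they ARE anagrams
Result: 1

1


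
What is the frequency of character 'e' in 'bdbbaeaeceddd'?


Scanning 'bdbbaeaeceddd' for 'e':
  Position 5: 'e' -> MATCH (count: 1)
  Position 7: 'e' -> MATCH (count: 2)
  Position 9: 'e' -> MATCH (count: 3)
Total occurrences of 'e': 3

3


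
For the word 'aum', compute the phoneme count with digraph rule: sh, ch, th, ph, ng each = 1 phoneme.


Parsing 'aum' greedily, digraphs first:
  'a' -> vowel phoneme (phonemes so far: 1)
  'u' -> vowel phoneme (phonemes so far: 2)
  'm' -> consonant phoneme (phonemes so far: 3)
Total phonemes: 3

3


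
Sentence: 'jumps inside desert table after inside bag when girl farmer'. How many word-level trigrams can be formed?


Word trigrams from [10] words:
  Trigram 1: (jumps inside desert)
  Trigram 2: (inside desert table)
  Trigram 3: (desert table after)
  Trigram 4: (table after inside)
  Trigram 5: (after inside bag)
  Trigram 6: (inside bag when)
  Trigram 7: (bag when girl)
  Trigram 8: (when girl farmer)
Total word trigrams: 10 - 2 = 8

8


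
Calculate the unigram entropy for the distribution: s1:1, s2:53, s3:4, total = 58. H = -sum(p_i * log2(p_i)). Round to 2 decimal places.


Computing entropy H = -sum(p_i * log2(p_i)):
  s1: p = 1/58 = 0.0172, -p*log2(p) = 0.1010
  s2: p = 53/58 = 0.9138, -p*log2(p) = 0.1188
  s3: p = 4/58 = 0.0690, -p*log2(p) = 0.2661
H = sum of terms = 0.4859
Rounded to 2 decimals: 0.49

0.49


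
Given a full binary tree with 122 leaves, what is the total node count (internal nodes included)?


Leaf nodes (terminals): 122
Internal nodes = n - 1 = 122 - 1 = 121
Total = leaves + internal = 122 + 121 = 243

243


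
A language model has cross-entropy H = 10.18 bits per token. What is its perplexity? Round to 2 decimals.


Perplexity formula: PP = 2^H
H = 10.18
PP = 2^10.18
Decompose: 2^10.18 = 2^10 * 2^0.18
2^10 = 1024, 2^0.18 ~ 1.1328839
PP ~ 1024 * 1.1328839 = 1160.0731136
Rounded to 2 decimals: 1160.07

1160.07


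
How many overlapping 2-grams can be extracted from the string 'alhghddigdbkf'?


String 'alhghddigdbkf' has length L = 13.
Number of overlapping n-grams = L - n + 1
Substituting: 13 - 2 + 1 = 12

12


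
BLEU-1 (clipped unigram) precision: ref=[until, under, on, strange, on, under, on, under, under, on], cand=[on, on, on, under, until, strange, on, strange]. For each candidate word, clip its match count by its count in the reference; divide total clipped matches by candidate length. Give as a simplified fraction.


Reference word counts: {'on': 4, 'strange': 1, 'under': 4, 'until': 1}
Checking each candidate word (with clipping):
  'on' -> in reference (ref count 4, used 1/4) -> match (matches: 1)
  'on' -> in reference (ref count 4, used 2/4) -> match (matches: 2)
  'on' -> in reference (ref count 4, used 3/4) -> match (matches: 3)
  'under' -> in reference (ref count 4, used 1/4) -> match (matches: 4)
  'until' -> in reference (ref count 1, used 1/1) -> match (matches: 5)
  'strange' -> in reference (ref count 1, used 1/1) -> match (matches: 6)
  'on' -> in reference (ref count 4, used 4/4) -> match (matches: 7)
  'strange' -> ref count 1 already used up (1/1) -> clipped, no match (matches: 7)
Clipped matches: 7, Candidate length: 8
Precision = 7/8

7/8


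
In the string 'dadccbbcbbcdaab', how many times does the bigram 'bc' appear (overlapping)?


Scanning 'dadccbbcbbcdaab' for bigram 'bc':
  Position 0: 'da' -> no
  Position 1: 'ad' -> no
  Position 2: 'dc' -> no
  Position 3: 'cc' -> no
  Position 4: 'cb' -> no
  Position 5: 'bb' -> no
  Position 6: 'bc' -> MATCH
  Position 7: 'cb' -> no
  Position 8: 'bb' -> no
  Position 9: 'bc' -> MATCH
  Position 10: 'cd' -> no
  Position 11: 'da' -> no
  Position 12: 'aa' -> no
  Position 13: 'ab' -> no
Total matches: 2

2


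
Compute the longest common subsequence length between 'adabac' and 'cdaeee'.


DP table for LCS of 'adabac' and 'cdaeee':
       c  d  a  e  e  e
    0  0  0  0  0  0  0
  a 0  0  0  1  1  1  1
  d 0  0  1  1  1  1  1
  a 0  0  1  2  2  2  2
  b 0  0  1  2  2  2  2
  a 0  0  1  2  2  2  2
  c 0  1  1  2  2  2  2
LCS: 'da'
LCS length = 2

2


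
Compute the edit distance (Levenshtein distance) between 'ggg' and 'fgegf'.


Building DP table for s1='ggg' (len 3) and s2='fgegf' (len 5):
       f  g  e  g  f
    0  1  2  3  4  5
  g 1  1  1  2  3  4
  g 2  2  1  2  2  3
  g 3  3  2  2  2  3
Edit distance = dp[3][5] = 3

3


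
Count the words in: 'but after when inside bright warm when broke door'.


Counting words by splitting on spaces:
  Word 1: 'but'
  Word 2: 'after'
  Word 3: 'when'
  Word 4: 'inside'
  Word 5: 'bright'
  Word 6: 'warm'
  Word 7: 'when'
  Word 8: 'broke'
  Word 9: 'door'
Total words: 9

9


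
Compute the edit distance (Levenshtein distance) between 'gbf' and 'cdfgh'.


Building DP table for s1='gbf' (len 3) and s2='cdfgh' (len 5):
       c  d  f  g  h
    0  1  2  3  4  5
  g 1  1  2  3  3  4
  b 2  2  2  3  4  4
  f 3  3  3  2  3  4
Edit distance = dp[3][5] = 4

4


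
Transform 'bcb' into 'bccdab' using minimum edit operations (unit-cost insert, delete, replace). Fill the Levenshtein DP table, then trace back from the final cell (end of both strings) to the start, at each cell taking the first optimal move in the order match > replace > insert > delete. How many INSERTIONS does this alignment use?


Edit distance = 3. Backtracking from cell (3, 6) with preference match > replace > insert > delete,
then listing the resulting alignment 'bcb' -> 'bccdab' left to right:
  Step 1: keep 'b'
  Step 2: insert 'c' [insertion #1]
  Step 3: keep 'c'
  Step 4: insert 'd' [insertion #2]
  Step 5: insert 'a' [insertion #3]
  Step 6: keep 'b'
Total insertions: 3

3


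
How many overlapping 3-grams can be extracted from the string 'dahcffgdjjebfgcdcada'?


String 'dahcffgdjjebfgcdcada' has length L = 20.
Number of overlapping n-grams = L - n + 1
Substituting: 20 - 3 + 1 = 18

18


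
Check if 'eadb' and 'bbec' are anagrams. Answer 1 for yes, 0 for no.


Sort characters of 'eadb': 'abde'
Sort characters of 'bbec': 'bbce'
Sorted forms differ -> they are NOT anagrams
Result: 0

0
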